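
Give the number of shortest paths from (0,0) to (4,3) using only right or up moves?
35

Reasoning: Choose 4 rights from 7 moves: C(7,4) = 35.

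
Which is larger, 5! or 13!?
13!

Reasoning: 5!=120, 13!=6,227,020,800. 13! > 5!.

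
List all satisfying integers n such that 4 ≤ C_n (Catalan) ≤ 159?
C_2=2; C_3=5; C_4=14; C_5=42; C_6=132; C_7=429. So valid n = 3, 4, 5, 6.
Final answer: 3, 4, 5, 6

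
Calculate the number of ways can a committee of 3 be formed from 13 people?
286

Reasoning: C(13,3) = 13! / (3! × (13-3)!)
         = 13! / (3! × 10!)
         = 286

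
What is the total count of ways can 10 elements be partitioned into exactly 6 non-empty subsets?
22,827

Solution: This equals S(10,6), the Stirling number of the 2nd kind.
Using the Stirling recurrence: S(n,k) = k·S(n-1,k) + S(n-1,k-1)
S(10,6) = 6·S(9,6) + S(9,5)
         = 6·2646 + 6951
         = 15876 + 6951
         = 22,827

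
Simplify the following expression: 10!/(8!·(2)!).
45

This is C(10,8) = 45.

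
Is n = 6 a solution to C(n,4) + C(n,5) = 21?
Yes
C(6,4) + C(6,5) = 15 + 6 = 21, which equals 21.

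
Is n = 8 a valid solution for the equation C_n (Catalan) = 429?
C_8 = C(16,8)/(8+1) = 12,870/9 = 1,430, which does not equal 429.
Final answer: No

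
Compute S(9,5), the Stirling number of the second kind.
6,951

Working:
Using the Stirling recurrence: S(n,k) = k·S(n-1,k) + S(n-1,k-1)
S(9,5) = 5·S(8,5) + S(8,4)
         = 5·1050 + 1701
         = 5250 + 1701
         = 6,951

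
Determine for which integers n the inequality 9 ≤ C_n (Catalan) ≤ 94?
4, 5

Explanation: C_3=5; C_4=14; C_5=42; C_6=132. So valid n = 4, 5.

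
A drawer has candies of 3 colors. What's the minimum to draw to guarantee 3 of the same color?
7

Worst case: 2 of each = 6. One more: 7.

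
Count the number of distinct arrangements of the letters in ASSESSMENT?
75,600

Word has 10 letters (A=1, S=4, E=2, M=1, N=1, T=1). Arrangements: 10!/Π(k!) = 75,600.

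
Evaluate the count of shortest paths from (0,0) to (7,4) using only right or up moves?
330
Choose 7 rights from 11 moves: C(11,7) = 330.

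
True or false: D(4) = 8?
False

Derangements of 4 elements: D(4) = (4-1)·[D(3) + D(2)] = 3·[2 + 1] = 9.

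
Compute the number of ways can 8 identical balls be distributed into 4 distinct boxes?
165

Working:
C(8+4-1, 4-1) = C(11, 3) = 165.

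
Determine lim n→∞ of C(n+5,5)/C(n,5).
Both numerator and denominator grow as n^5/5! for large n, so the ratio → 1.
Final answer: 1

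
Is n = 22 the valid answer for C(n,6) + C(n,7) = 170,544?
No

Solution: C(22,6) + C(22,7) = 74,613 + 170,544 = 245,157, which does not equal 170,544.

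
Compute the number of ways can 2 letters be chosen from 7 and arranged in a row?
42

Working:
P(7,2) = 7!/(7-2)! = 42.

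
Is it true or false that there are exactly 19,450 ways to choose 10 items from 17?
False

Reasoning: C(17,10) = 19,448 ≠ 19450.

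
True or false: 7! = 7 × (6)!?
True

Working:
By definition n! = n × (n-1)!, so 7! = 7 × 6!.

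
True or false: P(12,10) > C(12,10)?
True

Explanation: P(12,10) = 239,500,800 and C(12,10) = 66; P(n,r) = r! × C(n,r) so P > C whenever r ≥ 2.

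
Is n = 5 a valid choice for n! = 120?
Yes

Solution: 5! = 5·4! = 5·24 = 120, which equals 120.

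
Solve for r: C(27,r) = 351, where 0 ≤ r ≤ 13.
2

Explanation: C(27,r) is increasing for 0 ≤ r ≤ 13. Stepping up (C(27,r+1) = C(27,r)·(27−r)/(r+1)): C(27,1) = 27, C(27,2) = 351 ✓. So r = 2.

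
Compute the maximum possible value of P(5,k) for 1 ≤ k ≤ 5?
120

Solution: P(5,k) increases in k, so maximum at k = 5: 5! = 120.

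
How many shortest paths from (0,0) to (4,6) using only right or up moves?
210

Choose 4 rights from 10 moves: C(10,4) = 210.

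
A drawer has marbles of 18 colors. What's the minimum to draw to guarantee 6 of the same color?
91

Explanation: Worst case: 5 of each = 90. One more: 91.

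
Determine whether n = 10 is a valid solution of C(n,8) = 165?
C(10,8) = 10·9·8·7·6·5·4·3/8! = 1,814,400/40,320 = 45, which does not equal 165.

Answer: No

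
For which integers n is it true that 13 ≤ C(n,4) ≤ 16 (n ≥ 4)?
6

Working:
C(5,4)=5; C(6,4)=15; C(7,4)=35. So valid n = 6.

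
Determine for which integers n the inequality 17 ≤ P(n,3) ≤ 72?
4, 5

Working:
P(3,3)=6; P(4,3)=24; P(5,3)=60; P(6,3)=120. So valid n = 4, 5.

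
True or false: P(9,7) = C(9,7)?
False

Reasoning: P(9,7) = 181,440 and C(9,7) = 36; P(n,r) = r! × C(n,r) so P > C whenever r ≥ 2.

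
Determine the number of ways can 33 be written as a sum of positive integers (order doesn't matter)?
10,143

Explanation: Pentagonal recurrence p(n) = p(n−1) + p(n−2) − p(n−5) − p(n−7) + …: p(33) = p(32) + p(31) − p(28) − p(26) + p(21) + p(18) − p(11) − p(7) = 8,349 + 6,842 − 3,718 − 2,436 + 792 + 385 − 56 − 15 = 10,143.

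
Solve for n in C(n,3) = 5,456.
C(n,3) = n(n−1)(n−2)/3! is increasing in n, and n(n−1)(n−2) = 3!·5,456 = 32,736 ≈ (n−1)^3 gives n ≈ 33.0. Check: C(31,3) = 4,495, C(32,3) = 4,960, C(33,3) = 5,456 ✓. So n = 33.

Answer: 33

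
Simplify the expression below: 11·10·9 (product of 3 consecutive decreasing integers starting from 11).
990

This is P(11,3) = 11!/(8)! = 990.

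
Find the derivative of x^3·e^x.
Product rule: d/dx[x^3]·e^x + x^3·d/dx[e^x] = 3x^{2}e^x + x^3e^x.
Final answer: (3x^2 + x^3)e^x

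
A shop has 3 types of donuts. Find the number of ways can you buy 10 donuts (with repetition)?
66

Stars and bars: C(10+3-1, 10) = C(12, 10) = 66.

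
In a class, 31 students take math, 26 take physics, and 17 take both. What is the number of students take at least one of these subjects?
40

Explanation: |A∪B| = |A|+|B|-|A∩B| = 31+26-17 = 40.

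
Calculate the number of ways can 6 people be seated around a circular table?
120

Solution: Circular arrangements: (6-1)! = 120.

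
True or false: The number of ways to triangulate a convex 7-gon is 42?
True

Explanation: Triangulations of a convex 7-gon are counted by the Catalan number C_5: C_5 = C(10,5)/(5+1) = 252/6 = 42.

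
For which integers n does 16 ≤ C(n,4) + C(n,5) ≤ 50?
6

C(5,4)+C(5,5)=6; C(6,4)+C(6,5)=21; C(7,4)+C(7,5)=56. So valid n = 6.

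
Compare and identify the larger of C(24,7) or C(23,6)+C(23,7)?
Equal

Reasoning: By Pascal's identity: C(24,7) = C(23,6)+C(23,7) = 346,104. Equal.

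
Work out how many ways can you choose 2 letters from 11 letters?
55

Explanation: C(11,2) = 11! / (2! × (11-2)!)
         = 11! / (2! × 9!)
         = 55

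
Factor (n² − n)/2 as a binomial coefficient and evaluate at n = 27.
(n² − n)/2 = n(n−1)/2 = C(n,2). At n = 27: C(27,2) = 351.

Answer: C(n,2); C(27,2) = 351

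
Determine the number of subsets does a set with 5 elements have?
32

Solution: Each element can be included or excluded: 2^5 = 32.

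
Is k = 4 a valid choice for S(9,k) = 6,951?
No

S(9,4) = 4·S(8,4) + S(8,3) = 4·1,701 + 966 = 7,770, which does not equal 6,951.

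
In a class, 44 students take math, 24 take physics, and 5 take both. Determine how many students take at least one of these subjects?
|A∪B| = |A|+|B|-|A∩B| = 44+24-5 = 63.

Answer: 63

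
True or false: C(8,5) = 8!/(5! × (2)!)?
False
The correct denominator is 5!×3!, giving C(8,5) = 56; the stated RHS is 8!/(5!×2!) = 168 ≠ 56, so the statement does not hold.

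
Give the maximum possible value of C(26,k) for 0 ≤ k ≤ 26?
10,400,600

Working:
Maximum at k = 13: C(26,13) = 10,400,600.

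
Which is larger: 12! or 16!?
12!=479,001,600, 16!=20,922,789,888,000. 16! > 12!.

Answer: 16!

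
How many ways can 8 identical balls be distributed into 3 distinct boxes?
45

Solution: C(8+3-1, 3-1) = C(10, 2) = 45.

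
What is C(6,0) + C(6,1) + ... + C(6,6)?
64

Reasoning: Sum of binomial coefficients = 2^6 = 64.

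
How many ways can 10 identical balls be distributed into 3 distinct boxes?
66

Explanation: C(10+3-1, 3-1) = C(12, 2) = 66.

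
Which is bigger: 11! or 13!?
13!

Working:
11!=39,916,800, 13!=6,227,020,800. 13! > 11!.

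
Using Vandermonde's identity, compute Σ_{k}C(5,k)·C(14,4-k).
= C(5+14,4) = C(19,4) = 3,876.
Final answer: 3,876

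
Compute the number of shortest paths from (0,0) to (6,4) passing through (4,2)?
90

Solution: To (4,2): C(6,4)=15. From there: C(4,2)=6. Total: 90.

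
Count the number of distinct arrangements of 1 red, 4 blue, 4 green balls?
630

Multinomial: 9!/(1! × 4! × 4!) = 630.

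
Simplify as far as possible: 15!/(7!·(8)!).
6,435
This is C(15,7) = 6,435.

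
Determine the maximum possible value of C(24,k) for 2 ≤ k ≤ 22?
2,704,156

Solution: C(24,k) is maximised at the centre of the row: C(24,12) = 2,704,156.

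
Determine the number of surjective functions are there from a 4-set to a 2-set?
14
Onto functions = 2! × S(4,2)
First compute S(4,2) via recurrence:
Using the Stirling recurrence: S(n,k) = k·S(n-1,k) + S(n-1,k-1)
S(4,2) = 2·S(3,2) + S(3,1)
         = 2·3 + 1
         = 6 + 1
         = 7
Then: 2 × 7 = 14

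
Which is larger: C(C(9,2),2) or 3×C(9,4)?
C(C(9,2),2)

C(C(9,2),2)=630, 3×C(9,4)=378.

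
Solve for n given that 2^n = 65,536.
16

65,536 = 1,024 × 64 = 2^10 × 2^6 = 2^16, so n = 16.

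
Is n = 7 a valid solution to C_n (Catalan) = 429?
Yes

Working:
C_7 = C(14,7)/(7+1) = 3,432/8 = 429, which equals 429.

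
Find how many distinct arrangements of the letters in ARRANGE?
1,260

Solution: Word has 7 letters (A=2, R=2, N=1, G=1, E=1). Arrangements: 7!/Π(k!) = 1,260.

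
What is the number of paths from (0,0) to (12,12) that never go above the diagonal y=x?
208,012

Explanation: Counted by the Catalan number C_12: C_12 = C(24,12)/(12+1) = 2,704,156/13 = 208,012.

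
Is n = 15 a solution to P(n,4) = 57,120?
P(15,4) = 15·14·13·12 = 32,760, which does not equal 57,120.
Final answer: No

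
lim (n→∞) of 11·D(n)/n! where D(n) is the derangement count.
11/e

Solution: D(n)/n! → 1/e, so 11·D(n)/n! → 11/e.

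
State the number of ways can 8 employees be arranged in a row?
Arrangements of 8 distinct objects: 8! = 40,320.

Answer: 40,320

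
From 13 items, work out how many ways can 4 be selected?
C(13,4) = 13! / (4! × (13-4)!)
         = 13! / (4! × 9!)
         = 715
Final answer: 715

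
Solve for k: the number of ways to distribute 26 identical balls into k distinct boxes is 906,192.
7
Stars and bars: the count is C(26+k−1, k−1), increasing in k. k=5: C(30,4) = 27,405, k=6: C(31,5) = 169,911, k=7: C(32,6) = 906,192 ✓. So k = 7.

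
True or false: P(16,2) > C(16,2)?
True

P(16,2) = 240 and C(16,2) = 120; P(n,r) = r! × C(n,r) so P > C whenever r ≥ 2.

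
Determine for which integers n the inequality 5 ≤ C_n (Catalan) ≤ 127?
C_2=2; C_3=5; C_4=14; C_5=42; C_6=132. So valid n = 3, 4, 5.

Answer: 3, 4, 5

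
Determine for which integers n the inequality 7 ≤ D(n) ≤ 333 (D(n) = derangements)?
Using D(n) = (n−1)[D(n−1) + D(n−2)] with D(1)=0, D(2)=1: D(3)=2; D(4)=9; D(5)=44; D(6)=265; D(7)=1,854. So valid n = 4, 5, 6.

Answer: 4, 5, 6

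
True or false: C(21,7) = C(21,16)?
False
C(21,7) = 116,280 but C(21,16) = 20,349; symmetry gives C(21,7) = C(21,14), not C(21,16).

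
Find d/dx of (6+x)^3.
3(6+x)^2

Using the power rule: d/dx (6+x)^3 = 3(6+x)^{2}.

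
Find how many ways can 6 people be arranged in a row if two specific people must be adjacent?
240

Reasoning: Treat pair as unit: (6-1)! arrangements × 2 internal orders = 240.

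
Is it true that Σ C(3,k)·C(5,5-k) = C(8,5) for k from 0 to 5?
Vandermonde's identity gives C(8,5) = 56; RHS C(8,5) = 56.

Answer: True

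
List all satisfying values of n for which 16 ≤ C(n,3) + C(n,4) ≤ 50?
6

C(5,3)+C(5,4)=15; C(6,3)+C(6,4)=35; C(7,3)+C(7,4)=70. So valid n = 6.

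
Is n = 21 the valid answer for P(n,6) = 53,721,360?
No

Solution: P(21,6) = 21·20·19·18·17·16 = 39,070,080, which does not equal 53,721,360.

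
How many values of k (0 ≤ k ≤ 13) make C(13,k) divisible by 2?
6

Working:
Checking C(13,k) mod 2 for k = 0..13: divisible at k = 2, 3, 6, 7, 10, 11. That's 6 values.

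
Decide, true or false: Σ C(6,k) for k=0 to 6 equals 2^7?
False
Binomial theorem: Σ C(6,k) = (1+1)^6 = 2^6 = 64; RHS 2^7 = 128.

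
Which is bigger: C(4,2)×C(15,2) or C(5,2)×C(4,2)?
C(4,2)×C(15,2)
C(4,2)×C(15,2)=630, C(5,2)×C(4,2)=60.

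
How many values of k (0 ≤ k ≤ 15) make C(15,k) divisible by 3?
10

Reasoning: Checking C(15,k) mod 3 for k = 0..15: divisible at k = 1, 2, 4, 5, 7, 8, 10, 11, 13, 14. That's 10 values.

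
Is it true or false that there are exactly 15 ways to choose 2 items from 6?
C(6,2) = 15.

Answer: True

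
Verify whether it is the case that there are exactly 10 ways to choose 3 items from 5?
True

Explanation: C(5,3) = 10.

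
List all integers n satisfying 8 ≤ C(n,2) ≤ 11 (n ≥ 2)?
5

Explanation: C(4,2)=6; C(5,2)=10; C(6,2)=15. So valid n = 5.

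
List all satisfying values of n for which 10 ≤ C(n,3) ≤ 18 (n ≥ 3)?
5

C(4,3)=4; C(5,3)=10; C(6,3)=20. So valid n = 5.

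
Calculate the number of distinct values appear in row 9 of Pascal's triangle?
5

Row 9 has entries C(9,0)..C(9,9); by symmetry C(9,k)=C(9,9-k), giving 5 distinct values.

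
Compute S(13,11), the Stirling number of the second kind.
2,431

Reasoning: Using the Stirling recurrence: S(n,k) = k·S(n-1,k) + S(n-1,k-1)
S(13,11) = 11·S(12,11) + S(12,10)
         = 11·66 + 1705
         = 726 + 1705
         = 2,431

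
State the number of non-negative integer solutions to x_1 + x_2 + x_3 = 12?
91

Working:
C(12+3-1, 3-1) = 91.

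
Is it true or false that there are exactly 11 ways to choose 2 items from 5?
C(5,2) = 10 ≠ 11.
Final answer: False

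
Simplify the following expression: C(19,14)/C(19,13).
3/7

Working:
C(n,k+1)/C(n,k) = (n−k)/(k+1). Here (19−13)/(13+1) = 6/14 = 3/7.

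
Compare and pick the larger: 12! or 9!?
12!=479,001,600, 9!=362,880. 12! > 9!.
Final answer: 12!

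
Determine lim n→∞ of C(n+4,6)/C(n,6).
1

Working:
Both numerator and denominator grow as n^6/6! for large n, so the ratio → 1.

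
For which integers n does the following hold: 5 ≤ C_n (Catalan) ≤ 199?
3, 4, 5, 6

C_2=2; C_3=5; C_4=14; C_5=42; C_6=132; C_7=429. So valid n = 3, 4, 5, 6.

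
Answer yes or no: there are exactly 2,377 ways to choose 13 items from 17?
No
C(17,13) = 2,380 ≠ 2377.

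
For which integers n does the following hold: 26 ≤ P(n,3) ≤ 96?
P(4,3)=24; P(5,3)=60; P(6,3)=120. So valid n = 5.

Answer: 5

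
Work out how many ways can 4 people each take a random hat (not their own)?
Using D(n) = (n-1)[D(n-1) + D(n-2)]:
D(4) = (4-1) × [D(3) + D(2)]
      = 3 × [2 + 1]
      = 3 × 3
      = 9
Final answer: 9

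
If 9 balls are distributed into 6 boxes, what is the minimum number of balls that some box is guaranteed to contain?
Pigeonhole: ⌈9/6⌉ = 2.
Final answer: 2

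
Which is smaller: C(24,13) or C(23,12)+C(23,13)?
Equal
By Pascal's identity: C(24,13) = C(23,12)+C(23,13) = 2,496,144. Equal.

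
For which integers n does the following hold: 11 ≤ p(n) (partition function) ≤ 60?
6, 7, 8, 9, 10, 11

Reasoning: Tabulating p(n) via p(n) = p(n−1) + p(n−2) − p(n−5) − p(n−7) + …: p(5)=7; p(6)=11; p(7)=15; p(8)=22; p(9)=30; p(10)=42; p(11)=56; p(12)=77. So valid n = 6, 7, 8, 9, 10, 11.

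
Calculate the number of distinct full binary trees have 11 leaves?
16,796

Explanation: Using the Catalan number formula: C_n = C(2n, n) / (n+1)
C_10 = C(20, 10) / (10+1)
     = 184756 / 11
     = 16,796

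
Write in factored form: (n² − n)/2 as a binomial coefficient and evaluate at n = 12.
C(n,2); C(12,2) = 66

Working:
(n² − n)/2 = n(n−1)/2 = C(n,2). At n = 12: C(12,2) = 66.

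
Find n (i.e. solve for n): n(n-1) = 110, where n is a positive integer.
11

Explanation: n² − n − 110 = 0, so n = (1 ± √(1 + 4·110))/2 = (1 ± √441)/2 = (1 ± 21)/2, i.e. n = 11 or n = -10. Taking the positive root, n = 11 (check: 11×10 = 110).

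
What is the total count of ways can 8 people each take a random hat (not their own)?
14,833

Using D(n) = (n-1)[D(n-1) + D(n-2)]:
D(8) = (8-1) × [D(7) + D(6)]
      = 7 × [1854 + 265]
      = 7 × 2119
      = 14,833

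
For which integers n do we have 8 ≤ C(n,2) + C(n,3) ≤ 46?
C(3,2)+C(3,3)=4; C(4,2)+C(4,3)=10; C(5,2)+C(5,3)=20; C(6,2)+C(6,3)=35; C(7,2)+C(7,3)=56. So valid n = 4, 5, 6.
Final answer: 4, 5, 6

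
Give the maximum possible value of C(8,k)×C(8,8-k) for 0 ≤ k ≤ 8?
4,900

Solution: C(8,k)·C(8,8-k) = C(8,k)², maximised at the centre k = 4: C(8,4)² = 4,900.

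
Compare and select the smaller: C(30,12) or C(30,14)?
C(30,12)=86,493,225, C(30,14)=145,422,675.

Answer: C(30,12)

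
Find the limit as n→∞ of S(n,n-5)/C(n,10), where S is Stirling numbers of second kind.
945

Solution: The leading term of S(n,n-5) as a polynomial in n is (9)!!·C(n,10), so the ratio → (9)!! = 945.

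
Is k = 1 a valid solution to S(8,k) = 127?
No

Reasoning: S(8,1) = 1·S(7,1) + S(7,0) = 1·1 + 0 = 1, which does not equal 127.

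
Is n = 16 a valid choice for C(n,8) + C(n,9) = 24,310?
Yes
C(16,8) + C(16,9) = 12,870 + 11,440 = 24,310, which equals 24,310.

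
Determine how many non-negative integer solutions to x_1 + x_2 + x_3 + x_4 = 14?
680

Working:
C(14+4-1, 4-1) = 680.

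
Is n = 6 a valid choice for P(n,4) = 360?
Yes
P(6,4) = 6·5·4·3 = 360, which equals 360.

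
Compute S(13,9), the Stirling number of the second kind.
359,502

Working:
Using the Stirling recurrence: S(n,k) = k·S(n-1,k) + S(n-1,k-1)
S(13,9) = 9·S(12,9) + S(12,8)
         = 9·22275 + 159027
         = 200475 + 159027
         = 359,502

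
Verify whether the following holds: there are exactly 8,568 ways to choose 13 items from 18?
True
C(18,13) = 8,568.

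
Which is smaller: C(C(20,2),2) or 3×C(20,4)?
3×C(20,4)

Solution: C(C(20,2),2)=17,955, 3×C(20,4)=14,535.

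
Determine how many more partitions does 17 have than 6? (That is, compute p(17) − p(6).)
Pentagonal recurrence p(n) = p(n−1) + p(n−2) − p(n−5) − p(n−7) + …: p(17) = p(16) + p(15) − p(12) − p(10) + p(5) + p(2) = 231 + 176 − 77 − 42 + 7 + 2 = 297.
p(6) = p(5) + p(4) − p(1) = 7 + 5 − 1 = 11.
Difference = 297 − 11 = 286.
Final answer: 286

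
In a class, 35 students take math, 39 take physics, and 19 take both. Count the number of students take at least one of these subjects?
55

Solution: |A∪B| = |A|+|B|-|A∩B| = 35+39-19 = 55.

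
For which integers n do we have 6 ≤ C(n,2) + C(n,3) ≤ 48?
C(3,2)+C(3,3)=4; C(4,2)+C(4,3)=10; C(5,2)+C(5,3)=20; C(6,2)+C(6,3)=35; C(7,2)+C(7,3)=56. So valid n = 4, 5, 6.
Final answer: 4, 5, 6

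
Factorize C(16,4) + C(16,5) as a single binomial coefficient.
C(17,5)
By Pascal's identity: C(16,4) + C(16,5) = C(17,5) = 6,188.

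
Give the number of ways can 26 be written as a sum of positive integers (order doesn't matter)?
2,436

Working:
Pentagonal recurrence p(n) = p(n−1) + p(n−2) − p(n−5) − p(n−7) + …: p(26) = p(25) + p(24) − p(21) − p(19) + p(14) + p(11) − p(4) − p(0) = 1,958 + 1,575 − 792 − 490 + 135 + 56 − 5 − 1 = 2,436.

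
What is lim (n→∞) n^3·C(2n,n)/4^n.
C(2n,n) ~ 4^n/√(πn), so n^3·C(2n,n)/4^n ~ n^(3 − 1/2)/√π → ∞.
Final answer: ∞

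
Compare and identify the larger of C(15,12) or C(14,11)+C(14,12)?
Equal

Reasoning: By Pascal's identity: C(15,12) = C(14,11)+C(14,12) = 455. Equal.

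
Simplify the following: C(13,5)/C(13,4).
9/5

C(n,k+1)/C(n,k) = (n−k)/(k+1). Here (13−4)/(4+1) = 9/5 = 9/5.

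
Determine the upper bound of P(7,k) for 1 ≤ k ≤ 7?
5,040

Reasoning: P(7,k) increases in k, so maximum at k = 7: 7! = 5,040.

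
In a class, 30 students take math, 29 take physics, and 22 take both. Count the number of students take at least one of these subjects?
37
|A∪B| = |A|+|B|-|A∩B| = 30+29-22 = 37.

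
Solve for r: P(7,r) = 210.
P(7,r) = 7·6·…·(7−r+1), a product of r factors. Multiplying down from 7: 7 = 7; 7·6 = 42; 7·6·5 = 210 ✓ (3 factors). So r = 3.
Final answer: 3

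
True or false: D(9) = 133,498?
False

Derangements of 9 elements: D(9) = (9-1)·[D(8) + D(7)] = 8·[14,833 + 1,854] = 133,496.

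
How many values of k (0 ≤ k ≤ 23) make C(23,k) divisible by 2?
8

Working:
Checking C(23,k) mod 2 for k = 0..23: divisible at k = 8, 9, 10, 11, 12, 13, 14, 15. That's 8 values.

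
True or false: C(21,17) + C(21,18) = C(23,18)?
False

Reasoning: Pascal's identity gives C(22,18) = 7,315, whereas C(23,18) = 33,649.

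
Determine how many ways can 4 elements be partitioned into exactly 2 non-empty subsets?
7

This equals S(4,2), the Stirling number of the 2nd kind.
Using the Stirling recurrence: S(n,k) = k·S(n-1,k) + S(n-1,k-1)
S(4,2) = 2·S(3,2) + S(3,1)
         = 2·3 + 1
         = 6 + 1
         = 7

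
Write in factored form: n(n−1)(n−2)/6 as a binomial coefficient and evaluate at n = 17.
C(n,3); C(17,3) = 680

Solution: n(n−1)(n−2)/6 = n!/(3!(n−3)!) = C(n,3). At n = 17: C(17,3) = 680.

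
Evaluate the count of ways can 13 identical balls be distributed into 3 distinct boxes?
105

Working:
C(13+3-1, 3-1) = C(15, 2) = 105.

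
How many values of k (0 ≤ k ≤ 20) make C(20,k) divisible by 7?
0
Checking C(20,k) mod 7 for k = 0..20: none are divisible by 7. Count = 0.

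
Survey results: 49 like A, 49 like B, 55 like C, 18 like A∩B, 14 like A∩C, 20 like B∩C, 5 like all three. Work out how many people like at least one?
106

|A∪B∪C| = 49+49+55-18-14-20+5 = 106.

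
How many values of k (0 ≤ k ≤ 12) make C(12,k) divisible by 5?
4

Checking C(12,k) mod 5 for k = 0..12: divisible at k = 3, 4, 8, 9. That's 4 values.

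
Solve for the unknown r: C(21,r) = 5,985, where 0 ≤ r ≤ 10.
4

Solution: C(21,r) is increasing for 0 ≤ r ≤ 10. Stepping up (C(21,r+1) = C(21,r)·(21−r)/(r+1)): C(21,1) = 21, C(21,2) = 210, C(21,3) = 1,330, C(21,4) = 5,985 ✓. So r = 4.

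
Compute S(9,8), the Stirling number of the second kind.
Using the Stirling recurrence: S(n,k) = k·S(n-1,k) + S(n-1,k-1)
S(9,8) = 8·S(8,8) + S(8,7)
         = 8·1 + 28
         = 8 + 28
         = 36

Answer: 36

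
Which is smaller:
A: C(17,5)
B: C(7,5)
A=C(17,5)=6,188, B=C(7,5)=21.

Answer: B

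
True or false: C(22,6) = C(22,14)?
False

Solution: C(22,6) = 74,613 but C(22,14) = 319,770; symmetry gives C(22,6) = C(22,16), not C(22,14).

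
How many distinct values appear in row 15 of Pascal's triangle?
Row 15 has entries C(15,0)..C(15,15); by symmetry C(15,k)=C(15,15-k), giving 8 distinct values.
Final answer: 8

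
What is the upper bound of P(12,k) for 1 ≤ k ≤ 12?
479,001,600

Reasoning: P(12,k) increases in k, so maximum at k = 12: 12! = 479,001,600.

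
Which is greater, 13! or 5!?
13!
13!=6,227,020,800, 5!=120. 13! > 5!.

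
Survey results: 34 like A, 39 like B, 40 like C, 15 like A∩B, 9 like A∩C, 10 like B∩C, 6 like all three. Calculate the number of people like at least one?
85
|A∪B∪C| = 34+39+40-15-9-10+6 = 85.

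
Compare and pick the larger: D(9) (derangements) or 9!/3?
D(9)
D(9) = (9-1)·[D(8) + D(7)] = 8·[14,833 + 1,854] = 133,496; 9!/3 = 362,880/3 = 120,960.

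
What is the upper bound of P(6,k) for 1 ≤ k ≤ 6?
P(6,k) increases in k, so maximum at k = 6: 6! = 720.

Answer: 720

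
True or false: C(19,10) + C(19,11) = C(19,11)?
False

Solution: Pascal's identity gives C(20,11) = 167,960, whereas C(19,11) = 75,582.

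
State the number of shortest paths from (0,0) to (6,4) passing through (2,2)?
90
To (2,2): C(4,2)=6. From there: C(6,4)=15. Total: 90.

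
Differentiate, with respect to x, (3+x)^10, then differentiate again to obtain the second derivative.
90(3+x)^8

Explanation: First derivative: 10(3+x)^{9}. Second derivative: 10·9·(3+x)^{8} = 90(3+x)^{8}.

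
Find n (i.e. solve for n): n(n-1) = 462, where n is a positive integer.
n² − n − 462 = 0, so n = (1 ± √(1 + 4·462))/2 = (1 ± √1,849)/2 = (1 ± 43)/2, i.e. n = 22 or n = -21. Taking the positive root, n = 22 (check: 22×21 = 462).

Answer: 22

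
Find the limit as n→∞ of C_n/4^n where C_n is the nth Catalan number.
0

Explanation: C_n ~ 4^n/(n^(3/2)√π), so n^0·C_n/4^n ~ n^(0 − 3/2)/√π → 0.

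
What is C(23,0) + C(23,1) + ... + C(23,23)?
8,388,608
Sum of binomial coefficients = 2^23 = 8,388,608.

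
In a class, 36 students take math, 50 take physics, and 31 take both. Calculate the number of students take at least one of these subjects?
55

Explanation: |A∪B| = |A|+|B|-|A∩B| = 36+50-31 = 55.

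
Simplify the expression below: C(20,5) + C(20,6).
54,264

Explanation: By Pascal's identity: C(21,6) = 54,264.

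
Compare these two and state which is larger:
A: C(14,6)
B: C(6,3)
A

Explanation: A=C(14,6)=3,003, B=C(6,3)=20.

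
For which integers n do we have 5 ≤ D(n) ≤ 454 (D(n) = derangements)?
4, 5, 6

Using D(n) = (n−1)[D(n−1) + D(n−2)] with D(1)=0, D(2)=1: D(3)=2; D(4)=9; D(5)=44; D(6)=265; D(7)=1,854. So valid n = 4, 5, 6.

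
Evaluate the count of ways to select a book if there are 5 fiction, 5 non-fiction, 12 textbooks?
22
By the addition principle: 5 + 5 + 12 = 22.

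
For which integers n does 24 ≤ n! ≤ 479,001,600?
4, 5, 6, 7, 8, 9, 10, 11, 12
n! is strictly increasing; 4! = 24 and 12! = 479,001,600, so valid n = 4, 5, 6, 7, 8, 9, 10, 11, 12.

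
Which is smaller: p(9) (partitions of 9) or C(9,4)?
p(9)

Reasoning: Pentagonal recurrence p(n) = p(n−1) + p(n−2) − p(n−5) − p(n−7) + …: p(9) = p(8) + p(7) − p(4) − p(2) = 22 + 15 − 5 − 2 = 30; C(9,4) = 126.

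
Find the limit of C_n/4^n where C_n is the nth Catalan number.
0

C_n ~ 4^n/(n^(3/2)√π), so n^0·C_n/4^n ~ n^(0 − 3/2)/√π → 0.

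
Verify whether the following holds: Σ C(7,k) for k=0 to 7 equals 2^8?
Binomial theorem: Σ C(7,k) = (1+1)^7 = 2^7 = 128; RHS 2^8 = 256.
Final answer: False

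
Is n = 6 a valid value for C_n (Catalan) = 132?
Yes

Explanation: C_6 = C(12,6)/(6+1) = 924/7 = 132, which equals 132.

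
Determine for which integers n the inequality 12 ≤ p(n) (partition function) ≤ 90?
Tabulating p(n) via p(n) = p(n−1) + p(n−2) − p(n−5) − p(n−7) + …: p(6)=11; p(7)=15; p(8)=22; p(9)=30; p(10)=42; p(11)=56; p(12)=77; p(13)=101. So valid n = 7, 8, 9, 10, 11, 12.
Final answer: 7, 8, 9, 10, 11, 12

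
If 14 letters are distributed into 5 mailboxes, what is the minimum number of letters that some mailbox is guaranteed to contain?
3

Pigeonhole: ⌈14/5⌉ = 3.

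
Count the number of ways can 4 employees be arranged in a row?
24

Working:
Arrangements of 4 distinct objects: 4! = 24.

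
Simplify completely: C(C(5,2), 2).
45
C(5,2) = 10, then C(10, 2) = 45.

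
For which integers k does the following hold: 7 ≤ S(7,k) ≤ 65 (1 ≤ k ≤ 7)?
2, 6

Reasoning: S(7,1)=1; S(7,2)=63; S(7,3)=301; S(7,4)=350; S(7,5)=140; S(7,6)=21; S(7,7)=1. So valid k = 2, 6.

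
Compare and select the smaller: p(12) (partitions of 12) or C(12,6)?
Pentagonal recurrence p(n) = p(n−1) + p(n−2) − p(n−5) − p(n−7) + …: p(12) = p(11) + p(10) − p(7) − p(5) + p(0) = 56 + 42 − 15 − 7 + 1 = 77; C(12,6) = 924.

Answer: p(12)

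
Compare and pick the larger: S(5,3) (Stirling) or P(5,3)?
P(5,3)

Reasoning: S(5,3) = 3·S(4,3) + S(4,2) = 3·6 + 7 = 25; P(5,3) = 60.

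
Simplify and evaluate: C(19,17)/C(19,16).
3/17
C(n,k+1)/C(n,k) = (n−k)/(k+1). Here (19−16)/(16+1) = 3/17 = 3/17.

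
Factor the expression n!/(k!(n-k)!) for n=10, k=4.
C(10,4) = 210

Reasoning: This is the binomial coefficient C(10,4) = 210.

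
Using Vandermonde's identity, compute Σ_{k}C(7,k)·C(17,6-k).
134,596

Working:
= C(7+17,6) = C(24,6) = 134,596.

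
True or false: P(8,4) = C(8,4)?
False

Working:
P(8,4) = 1,680 and C(8,4) = 70; P(n,r) = r! × C(n,r) so P > C whenever r ≥ 2.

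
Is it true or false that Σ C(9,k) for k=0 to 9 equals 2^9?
True

Working:
Binomial theorem: Σ C(9,k) = (1+1)^9 = 2^9 = 512; RHS 2^9 = 512.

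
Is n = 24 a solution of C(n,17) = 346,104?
Yes

C(24,17) = 24·23·22·21·20·19·18·17·16·15·14·13·12·11·10·9·8/17! = 123,104,841,613,737,984,000/355,687,428,096,000 = 346,104, which equals 346,104.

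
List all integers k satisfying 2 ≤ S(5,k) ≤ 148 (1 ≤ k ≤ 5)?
2, 3, 4

Explanation: S(5,1)=1; S(5,2)=15; S(5,3)=25; S(5,4)=10; S(5,5)=1. So valid k = 2, 3, 4.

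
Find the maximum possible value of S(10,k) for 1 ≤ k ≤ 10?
Row S(10,k) for k = 1..10 (via S(n,k) = k·S(n−1,k) + S(n−1,k−1)): 1, 511, 9,330, 34,105, 42,525, 22,827, 5,880, 750, 45, 1. The row is unimodal; maximum at k = 5: 42,525.

Answer: 42,525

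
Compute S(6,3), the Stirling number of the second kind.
90

Using the Stirling recurrence: S(n,k) = k·S(n-1,k) + S(n-1,k-1)
S(6,3) = 3·S(5,3) + S(5,2)
         = 3·25 + 15
         = 75 + 15
         = 90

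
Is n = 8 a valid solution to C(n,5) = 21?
C(8,5) = 8·7·6·5·4/5! = 6,720/120 = 56, which does not equal 21.
Final answer: No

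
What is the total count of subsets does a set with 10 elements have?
1,024

Each element can be included or excluded: 2^10 = 1,024.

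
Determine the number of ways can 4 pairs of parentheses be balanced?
Using the Catalan number formula: C_n = C(2n, n) / (n+1)
C_4 = C(8, 4) / (4+1)
     = 70 / 5
     = 14

Answer: 14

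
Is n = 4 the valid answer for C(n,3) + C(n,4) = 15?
C(4,3) + C(4,4) = 4 + 1 = 5, which does not equal 15.

Answer: No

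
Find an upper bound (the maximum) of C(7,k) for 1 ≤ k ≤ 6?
35
C(7,k) is maximised at the centre of the row: C(7,3) = 35.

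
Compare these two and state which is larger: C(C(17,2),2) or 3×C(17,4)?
C(C(17,2),2)=9,180, 3×C(17,4)=7,140.

Answer: C(C(17,2),2)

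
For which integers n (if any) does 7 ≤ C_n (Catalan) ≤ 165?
4, 5, 6

Solution: C_3=5; C_4=14; C_5=42; C_6=132; C_7=429. So valid n = 4, 5, 6.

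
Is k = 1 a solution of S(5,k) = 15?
S(5,1) = 1·S(4,1) + S(4,0) = 1·1 + 0 = 1, which does not equal 15.
Final answer: No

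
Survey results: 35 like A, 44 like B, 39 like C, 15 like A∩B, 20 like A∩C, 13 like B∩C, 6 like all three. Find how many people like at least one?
76

|A∪B∪C| = 35+44+39-15-20-13+6 = 76.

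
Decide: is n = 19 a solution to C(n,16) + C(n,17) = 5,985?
C(19,16) + C(19,17) = 969 + 171 = 1,140, which does not equal 5,985.

Answer: No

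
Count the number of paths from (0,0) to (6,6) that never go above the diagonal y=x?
132

Working:
Counted by the Catalan number C_6: C_6 = C(12,6)/(6+1) = 924/7 = 132.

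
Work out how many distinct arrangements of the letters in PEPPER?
60

Reasoning: Word has 6 letters (P=3, E=2, R=1). Arrangements: 6!/Π(k!) = 60.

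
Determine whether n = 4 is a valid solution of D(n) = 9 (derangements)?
Yes

Solution: D(4) = (4-1)·[D(3) + D(2)] = 3·[2 + 1] = 9, which equals 9.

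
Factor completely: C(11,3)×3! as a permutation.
P(11,3)
C(11,3)×3! = [11!/(3!(8)!)]×3! = 11!/(8)! = P(11,3) = 990.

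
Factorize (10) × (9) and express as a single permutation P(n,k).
P(10,2) = 10!/(8)!

Reasoning: Product of 2 consecutive descending integers starting at 10: P(10,2) = 10!/8! = 90.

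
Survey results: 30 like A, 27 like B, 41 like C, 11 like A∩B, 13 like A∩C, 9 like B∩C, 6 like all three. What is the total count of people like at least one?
|A∪B∪C| = 30+27+41-11-13-9+6 = 71.
Final answer: 71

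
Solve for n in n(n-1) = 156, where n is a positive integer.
13

Working:
n² − n − 156 = 0, so n = (1 ± √(1 + 4·156))/2 = (1 ± √625)/2 = (1 ± 25)/2, i.e. n = 13 or n = -12. Taking the positive root, n = 13 (check: 13×12 = 156).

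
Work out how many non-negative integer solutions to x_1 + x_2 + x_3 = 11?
78
C(11+3-1, 3-1) = 78.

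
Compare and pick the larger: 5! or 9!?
5!=120, 9!=362,880. 9! > 5!.

Answer: 9!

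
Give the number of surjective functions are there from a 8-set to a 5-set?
Onto functions = 5! × S(8,5)
First compute S(8,5) via recurrence:
Using the Stirling recurrence: S(n,k) = k·S(n-1,k) + S(n-1,k-1)
S(8,5) = 5·S(7,5) + S(7,4)
         = 5·140 + 350
         = 700 + 350
         = 1,050
Then: 120 × 1050 = 126,000

Answer: 126,000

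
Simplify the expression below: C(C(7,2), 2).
210

Working:
C(7,2) = 21, then C(21, 2) = 210.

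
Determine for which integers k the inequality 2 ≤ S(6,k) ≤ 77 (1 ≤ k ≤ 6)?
2, 4, 5

Solution: S(6,1)=1; S(6,2)=31; S(6,3)=90; S(6,4)=65; S(6,5)=15; S(6,6)=1. So valid k = 2, 4, 5.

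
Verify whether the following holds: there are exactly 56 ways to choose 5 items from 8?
True

C(8,5) = 56.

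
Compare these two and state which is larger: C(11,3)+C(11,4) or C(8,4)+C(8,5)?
C(11,3)+C(11,4)

Solution: First=495, Second=126.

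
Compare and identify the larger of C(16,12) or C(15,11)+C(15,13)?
C(16,12)

Reasoning: C(16,12)=1,820; C(15,11)+C(15,13)=1,365+105=1,470.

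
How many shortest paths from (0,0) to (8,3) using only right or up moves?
165

Working:
Choose 8 rights from 11 moves: C(11,8) = 165.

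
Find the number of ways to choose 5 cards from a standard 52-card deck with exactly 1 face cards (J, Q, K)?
1,096,680

Explanation: 12 face cards and 40 non-face cards: C(12,1) × C(40,4) = 12 × 91,390 = 1,096,680.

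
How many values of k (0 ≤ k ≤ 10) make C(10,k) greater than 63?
Row 10 is unimodal and symmetric about k=10/2. C(10,2)=45 ≤ 63; C(10,3)=120 > 63; by symmetry C(10,k) > 63 for k = 3..7. That's 7 - 3 + 1 = 5 values.
Final answer: 5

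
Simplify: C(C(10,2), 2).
C(10,2) = 45, then C(45, 2) = 990.

Answer: 990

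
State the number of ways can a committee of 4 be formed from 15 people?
1,365

Reasoning: C(15,4) = 15! / (4! × (15-4)!)
         = 15! / (4! × 11!)
         = 1,365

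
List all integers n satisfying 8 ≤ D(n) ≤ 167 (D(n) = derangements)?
4, 5

Explanation: Using D(n) = (n−1)[D(n−1) + D(n−2)] with D(1)=0, D(2)=1: D(3)=2; D(4)=9; D(5)=44; D(6)=265. So valid n = 4, 5.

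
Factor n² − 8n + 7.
(n − 1)(n − 7)

Solution: Seek roots whose sum is 8 and product is 7: (1, 7). So n² − 8n + 7 = (n − 1)(n − 7).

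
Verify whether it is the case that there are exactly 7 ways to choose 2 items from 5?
False

Solution: C(5,2) = 10 ≠ 7.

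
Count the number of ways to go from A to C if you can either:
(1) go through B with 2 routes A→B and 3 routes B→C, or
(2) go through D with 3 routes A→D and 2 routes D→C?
Route via B: 2×3=6. Route via D: 3×2=6. Total: 12.
Final answer: 12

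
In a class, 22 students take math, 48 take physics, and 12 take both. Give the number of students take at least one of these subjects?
58

|A∪B| = |A|+|B|-|A∩B| = 22+48-12 = 58.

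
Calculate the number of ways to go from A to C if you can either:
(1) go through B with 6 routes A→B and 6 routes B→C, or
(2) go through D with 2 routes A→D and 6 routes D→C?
Route via B: 6×6=36. Route via D: 2×6=12. Total: 48.

Answer: 48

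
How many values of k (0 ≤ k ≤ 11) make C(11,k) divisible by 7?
2

Working:
Checking C(11,k) mod 7 for k = 0..11: divisible at k = 5, 6. That's 2 values.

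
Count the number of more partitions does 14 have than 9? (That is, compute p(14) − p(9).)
105
Pentagonal recurrence p(n) = p(n−1) + p(n−2) − p(n−5) − p(n−7) + …: p(14) = p(13) + p(12) − p(9) − p(7) + p(2) = 101 + 77 − 30 − 15 + 2 = 135.
p(9) = p(8) + p(7) − p(4) − p(2) = 22 + 15 − 5 − 2 = 30.
Difference = 135 − 30 = 105.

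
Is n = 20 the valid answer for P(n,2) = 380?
Yes

Working:
P(20,2) = 20·19 = 380, which equals 380.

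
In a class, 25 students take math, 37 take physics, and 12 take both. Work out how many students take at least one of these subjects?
|A∪B| = |A|+|B|-|A∩B| = 25+37-12 = 50.

Answer: 50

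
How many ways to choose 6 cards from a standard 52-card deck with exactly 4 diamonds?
529,815

Explanation: 13 diamonds and 39 non-diamonds: C(13,4) × C(39,2) = 715 × 741 = 529,815.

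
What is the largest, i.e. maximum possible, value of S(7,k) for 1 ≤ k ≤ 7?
350

Solution: Row S(7,k) for k = 1..7 (via S(n,k) = k·S(n−1,k) + S(n−1,k−1)): 1, 63, 301, 350, 140, 21, 1. The row is unimodal; maximum at k = 4: 350.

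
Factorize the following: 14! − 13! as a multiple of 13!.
13 × 13! = 80,951,270,400

Reasoning: 14! − 13! = 14·13! − 13! = (14 − 1)·13! = 13 × 13! = 80,951,270,400.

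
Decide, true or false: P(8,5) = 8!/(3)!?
True

Solution: Permutation formula P(n,k) = n!/(n-k)!: 8!/3! = 40,320/6 = 6,720 = P(8,5). The statement holds.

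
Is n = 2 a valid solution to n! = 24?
No

2! = 2·1! = 2·1 = 2, which does not equal 24.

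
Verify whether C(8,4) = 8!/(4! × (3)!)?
False
The correct denominator is 4!×4!, giving C(8,4) = 70; the stated RHS is 8!/(4!×3!) = 280 ≠ 70, so the statement does not hold.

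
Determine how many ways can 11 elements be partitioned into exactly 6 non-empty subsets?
This equals S(11,6), the Stirling number of the 2nd kind.
Using the Stirling recurrence: S(n,k) = k·S(n-1,k) + S(n-1,k-1)
S(11,6) = 6·S(10,6) + S(10,5)
         = 6·22827 + 42525
         = 136962 + 42525
         = 179,487

Answer: 179,487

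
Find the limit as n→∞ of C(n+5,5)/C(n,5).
Both numerator and denominator grow as n^5/5! for large n, so the ratio → 1.

Answer: 1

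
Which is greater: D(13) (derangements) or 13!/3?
D(13) = (13-1)·[D(12) + D(11)] = 12·[176,214,841 + 14,684,570] = 2,290,792,932; 13!/3 = 6,227,020,800/3 = 2,075,673,600.

Answer: D(13)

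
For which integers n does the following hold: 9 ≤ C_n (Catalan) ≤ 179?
C_3=5; C_4=14; C_5=42; C_6=132; C_7=429. So valid n = 4, 5, 6.
Final answer: 4, 5, 6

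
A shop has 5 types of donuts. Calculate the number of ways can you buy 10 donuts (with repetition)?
1,001

Explanation: Stars and bars: C(10+5-1, 10) = C(14, 10) = 1,001.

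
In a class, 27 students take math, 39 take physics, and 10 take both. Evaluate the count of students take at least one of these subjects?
56

Explanation: |A∪B| = |A|+|B|-|A∩B| = 27+39-10 = 56.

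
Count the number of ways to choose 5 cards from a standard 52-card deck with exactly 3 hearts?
211,926

13 hearts and 39 non-hearts: C(13,3) × C(39,2) = 286 × 741 = 211,926.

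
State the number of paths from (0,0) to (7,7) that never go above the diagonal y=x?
429

Explanation: Counted by the Catalan number C_7: C_7 = C(14,7)/(7+1) = 3,432/8 = 429.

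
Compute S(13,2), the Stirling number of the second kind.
4,095

Reasoning: Using the Stirling recurrence: S(n,k) = k·S(n-1,k) + S(n-1,k-1)
S(13,2) = 2·S(12,2) + S(12,1)
         = 2·2047 + 1
         = 4094 + 1
         = 4,095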